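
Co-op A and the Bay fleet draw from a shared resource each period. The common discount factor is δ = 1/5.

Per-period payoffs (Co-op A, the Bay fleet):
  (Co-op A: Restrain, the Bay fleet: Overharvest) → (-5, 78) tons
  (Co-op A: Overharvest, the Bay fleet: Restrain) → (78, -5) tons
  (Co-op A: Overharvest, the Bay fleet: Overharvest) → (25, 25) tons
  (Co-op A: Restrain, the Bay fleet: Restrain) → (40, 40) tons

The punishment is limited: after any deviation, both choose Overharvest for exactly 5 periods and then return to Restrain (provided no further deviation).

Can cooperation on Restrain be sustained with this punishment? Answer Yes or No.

IC: δ+…+δ^5 ≥ (78−40)/(40−25) = 38/15.
At δ = 1/5: partial sum = 0.2499 < 2.5333. Cooperation not sustainable.

No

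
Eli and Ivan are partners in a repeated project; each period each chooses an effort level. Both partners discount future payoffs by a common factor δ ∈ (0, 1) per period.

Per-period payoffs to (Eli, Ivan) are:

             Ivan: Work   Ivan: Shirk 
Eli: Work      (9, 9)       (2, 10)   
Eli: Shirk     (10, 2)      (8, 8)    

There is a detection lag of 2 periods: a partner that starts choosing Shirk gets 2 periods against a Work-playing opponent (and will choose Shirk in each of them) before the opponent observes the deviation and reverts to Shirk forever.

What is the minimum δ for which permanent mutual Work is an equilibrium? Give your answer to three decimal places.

0.707

A deviator earns 10 for 2 periods, then 8 forever; cooperating earns 9 forever. Multiplying the IC by (1−δ):
9 ≥ 10(1−δ^2) + 8δ^2, so 2·δ^2 ≥ 1 and δ^2 ≥ 1/2.
δ ≥ (1/2)^(1/2) ≈ 0.707.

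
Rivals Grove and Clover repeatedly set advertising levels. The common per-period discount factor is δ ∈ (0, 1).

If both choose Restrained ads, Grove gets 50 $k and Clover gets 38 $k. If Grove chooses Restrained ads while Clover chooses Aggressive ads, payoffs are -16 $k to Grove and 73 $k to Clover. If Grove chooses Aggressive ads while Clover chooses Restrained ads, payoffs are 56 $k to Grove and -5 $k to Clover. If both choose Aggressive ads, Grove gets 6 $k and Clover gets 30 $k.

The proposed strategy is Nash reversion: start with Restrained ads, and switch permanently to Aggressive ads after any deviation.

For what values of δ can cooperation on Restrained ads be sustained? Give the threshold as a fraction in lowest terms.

Grove's threshold: (56−50)/(56−6) = 3/25.
Clover's threshold: (73−38)/(73−30) = 35/43.
3/25 < 35/43, so Clover binds and δ* = 35/43.

35/43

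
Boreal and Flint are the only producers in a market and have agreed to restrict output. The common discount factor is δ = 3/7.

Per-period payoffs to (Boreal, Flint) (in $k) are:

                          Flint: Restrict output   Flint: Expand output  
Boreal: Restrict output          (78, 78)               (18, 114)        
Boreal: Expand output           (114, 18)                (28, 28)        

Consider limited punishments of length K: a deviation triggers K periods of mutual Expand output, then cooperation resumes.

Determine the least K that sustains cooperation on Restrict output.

Need Σ_{k=1}^{K} δ^k ≥ (114−78)/(78−28) = 0.7200 at δ = 3/7.
At K = 3 the sum is 0.6910 < 0.7200; at K = 4 it is 0.7247 ≥ 0.7200.
So the minimum punishment length is K = 4.

4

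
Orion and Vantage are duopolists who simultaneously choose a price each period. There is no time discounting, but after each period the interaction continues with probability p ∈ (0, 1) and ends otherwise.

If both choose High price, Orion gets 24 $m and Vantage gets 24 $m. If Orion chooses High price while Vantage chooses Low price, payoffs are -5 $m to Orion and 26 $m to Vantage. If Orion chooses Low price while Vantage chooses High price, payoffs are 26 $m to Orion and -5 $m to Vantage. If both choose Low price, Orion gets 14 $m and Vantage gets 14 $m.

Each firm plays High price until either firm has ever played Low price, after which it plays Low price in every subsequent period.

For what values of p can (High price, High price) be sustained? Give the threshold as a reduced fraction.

Expected cooperation value is 24 + p·24 + p²·24 + … = 24/(1−p); deviation gives 26 + p·14/(1−p).
24 ≥ 26(1−p) + 14p ⇒ 12p ≥ 2 ⇒ p ≥ 2/12 = 1/6.

1/6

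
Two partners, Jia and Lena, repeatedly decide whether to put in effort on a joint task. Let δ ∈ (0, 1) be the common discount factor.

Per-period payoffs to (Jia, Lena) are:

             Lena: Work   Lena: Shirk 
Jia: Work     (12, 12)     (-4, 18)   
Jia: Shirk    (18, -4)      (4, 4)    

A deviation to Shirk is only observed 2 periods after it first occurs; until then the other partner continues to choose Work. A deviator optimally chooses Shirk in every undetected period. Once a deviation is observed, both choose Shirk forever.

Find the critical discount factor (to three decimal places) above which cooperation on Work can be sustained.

Deviating for the 2 undetected periods gains 18−12 = 6 per period over cooperation, then loses 12−4 = 8 per period forever once punishment starts.
Gain: 6(1 + δ + … + δ^1); loss: 8·δ^2/(1−δ).
No profitable deviation ⇔ 6(1−δ^2) ≤ 8·δ^2, i.e. δ^2 ≥ 6/(6+8) = 3/7.
Hence δ ≥ (3/7)^(1/2) ≈ 0.655.

0.655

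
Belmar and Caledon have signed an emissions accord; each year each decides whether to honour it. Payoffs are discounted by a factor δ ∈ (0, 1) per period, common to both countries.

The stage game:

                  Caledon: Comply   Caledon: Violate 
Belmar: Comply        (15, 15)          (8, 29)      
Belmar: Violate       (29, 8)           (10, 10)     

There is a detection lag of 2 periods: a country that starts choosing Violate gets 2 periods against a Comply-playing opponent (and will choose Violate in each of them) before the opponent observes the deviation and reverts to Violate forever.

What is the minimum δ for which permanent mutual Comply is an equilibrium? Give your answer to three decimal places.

0.858

The best deviation is to choose Violate for all 2 undetected periods, earning 29 each, then 10 forever once detected.
Deviation value: 29(1−δ^2)/(1−δ) + 10δ^2/(1−δ); cooperation value: 15/(1−δ).
IC: 15 ≥ 29(1−δ^2) + 10δ^2 = 29 − 19δ^2.
So δ^2 ≥ 14/19, giving δ ≥ (14/19)^(1/2) ≈ 0.858.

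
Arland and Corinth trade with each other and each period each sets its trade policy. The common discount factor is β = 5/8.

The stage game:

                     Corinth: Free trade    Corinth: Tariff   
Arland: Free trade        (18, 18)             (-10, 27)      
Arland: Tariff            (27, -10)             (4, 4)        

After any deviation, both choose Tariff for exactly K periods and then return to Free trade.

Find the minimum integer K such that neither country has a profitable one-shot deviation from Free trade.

Need Σ_{k=1}^{K} β^k ≥ (27−18)/(18−4) = 0.6429 at β = 5/8.
At K = 1 the sum is 0.6250 < 0.6429; at K = 2 it is 1.0156 ≥ 0.6429.
So the minimum punishment length is K = 2.

2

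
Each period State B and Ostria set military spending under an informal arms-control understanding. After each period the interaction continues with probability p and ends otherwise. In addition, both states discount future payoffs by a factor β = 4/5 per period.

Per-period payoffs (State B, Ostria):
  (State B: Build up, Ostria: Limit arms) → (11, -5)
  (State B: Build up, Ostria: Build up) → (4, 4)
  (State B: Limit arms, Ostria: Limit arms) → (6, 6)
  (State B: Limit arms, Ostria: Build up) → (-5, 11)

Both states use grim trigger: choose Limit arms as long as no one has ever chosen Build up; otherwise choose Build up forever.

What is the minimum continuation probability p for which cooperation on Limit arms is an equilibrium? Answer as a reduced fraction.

With continuation probability p and discount β, the effective per-period discount factor is βp.
Grim-trigger IC: βp ≥ (11−6)/(11−4) = 5/7.
So p ≥ (5/7)/(4/5) = 25/28.

25/28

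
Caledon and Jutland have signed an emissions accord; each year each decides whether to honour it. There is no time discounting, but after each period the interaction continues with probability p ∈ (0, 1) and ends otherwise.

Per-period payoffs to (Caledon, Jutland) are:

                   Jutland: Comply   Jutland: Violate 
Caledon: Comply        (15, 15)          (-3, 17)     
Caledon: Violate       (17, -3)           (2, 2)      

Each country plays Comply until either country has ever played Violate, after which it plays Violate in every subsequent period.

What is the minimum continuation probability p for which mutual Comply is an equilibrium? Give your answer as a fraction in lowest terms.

2/15

Expected cooperation value is 15 + p·15 + p²·15 + … = 15/(1−p); deviation gives 17 + p·2/(1−p).
15 ≥ 17(1−p) + 2p ⇒ 15p ≥ 2 ⇒ p ≥ 2/15.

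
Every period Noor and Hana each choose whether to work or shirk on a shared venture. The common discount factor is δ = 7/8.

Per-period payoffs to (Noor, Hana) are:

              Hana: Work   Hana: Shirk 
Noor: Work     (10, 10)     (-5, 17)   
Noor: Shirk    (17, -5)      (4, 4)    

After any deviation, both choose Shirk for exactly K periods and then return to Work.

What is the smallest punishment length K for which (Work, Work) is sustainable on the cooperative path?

2

No profitable deviation requires (10−4)(δ+…+δ^K) ≥ 17−10, i.e. δ+…+δ^K ≥ 7/6 ≈ 1.1667.
With δ = 7/8, the partial sums are K=1: 0.8750, K=2: 1.6406.
K = 2 is the first length at which the sum reaches 1.1667.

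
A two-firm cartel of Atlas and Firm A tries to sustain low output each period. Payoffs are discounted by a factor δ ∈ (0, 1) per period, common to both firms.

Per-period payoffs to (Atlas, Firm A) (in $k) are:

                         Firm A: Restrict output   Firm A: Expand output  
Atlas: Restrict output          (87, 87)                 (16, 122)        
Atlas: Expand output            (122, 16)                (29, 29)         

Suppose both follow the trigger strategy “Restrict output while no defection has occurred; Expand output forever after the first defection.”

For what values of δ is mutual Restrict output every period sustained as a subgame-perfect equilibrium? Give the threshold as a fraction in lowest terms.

35/93

87/(1−δ) ≥ 122 + 29δ/(1−δ)
87 ≥ 122 − 93δ
δ ≥ 35/93.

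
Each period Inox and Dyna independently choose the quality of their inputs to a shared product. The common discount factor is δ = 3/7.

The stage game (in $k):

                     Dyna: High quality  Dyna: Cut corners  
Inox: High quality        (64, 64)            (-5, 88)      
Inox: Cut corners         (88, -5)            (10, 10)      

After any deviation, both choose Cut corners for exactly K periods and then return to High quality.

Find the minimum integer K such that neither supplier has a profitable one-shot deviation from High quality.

No profitable deviation requires (64−10)(δ+…+δ^K) ≥ 88−64, i.e. δ+…+δ^K ≥ 4/9 ≈ 0.4444.
With δ = 3/7, the partial sums are K=1: 0.4286, K=2: 0.6122.
K = 2 is the first length at which the sum reaches 0.4444.

2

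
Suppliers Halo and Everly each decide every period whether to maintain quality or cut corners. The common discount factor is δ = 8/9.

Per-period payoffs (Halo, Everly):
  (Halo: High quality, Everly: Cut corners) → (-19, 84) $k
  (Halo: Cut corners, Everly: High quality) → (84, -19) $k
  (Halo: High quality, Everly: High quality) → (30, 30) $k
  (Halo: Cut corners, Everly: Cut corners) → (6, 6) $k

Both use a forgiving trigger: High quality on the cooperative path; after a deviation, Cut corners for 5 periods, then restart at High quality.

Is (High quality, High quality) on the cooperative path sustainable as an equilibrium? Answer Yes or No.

Yes

IC: δ+…+δ^5 ≥ (84−30)/(30−6) = 9/4.
At δ = 8/9: partial sum = 3.5606 ≥ 2.2500. Cooperation sustainable.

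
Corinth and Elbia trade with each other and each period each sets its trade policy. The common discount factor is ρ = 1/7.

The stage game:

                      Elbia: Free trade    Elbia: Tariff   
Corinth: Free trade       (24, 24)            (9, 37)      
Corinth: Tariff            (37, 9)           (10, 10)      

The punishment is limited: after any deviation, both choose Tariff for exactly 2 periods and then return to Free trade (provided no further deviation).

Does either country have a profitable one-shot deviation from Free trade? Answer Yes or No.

Yes

A one-shot deviation gives 37 now, then 10 for 2 periods, then back to 24.
Gain from deviating: (37−24) today; loss: (24−10) in each of the next 2 periods.
No-deviation condition: (24−10)(ρ+…+ρ^2) ≥ 37−24, i.e. ρ+…+ρ^2 ≥ 13/14.
At ρ = 1/7: ρ+…+ρ^2 = 0.1633 < 0.9286.
So cooperation is not sustainable.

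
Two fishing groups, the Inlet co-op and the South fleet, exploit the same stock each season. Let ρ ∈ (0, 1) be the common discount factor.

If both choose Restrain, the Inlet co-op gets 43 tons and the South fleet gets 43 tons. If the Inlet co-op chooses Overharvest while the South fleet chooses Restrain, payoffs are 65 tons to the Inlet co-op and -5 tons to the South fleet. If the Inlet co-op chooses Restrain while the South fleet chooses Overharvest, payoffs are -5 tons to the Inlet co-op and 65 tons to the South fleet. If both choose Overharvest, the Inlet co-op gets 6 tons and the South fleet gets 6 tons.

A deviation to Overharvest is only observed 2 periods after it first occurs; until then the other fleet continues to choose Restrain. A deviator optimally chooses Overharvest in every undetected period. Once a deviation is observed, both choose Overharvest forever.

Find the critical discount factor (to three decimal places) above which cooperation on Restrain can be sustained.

The best deviation is to choose Overharvest for all 2 undetected periods, earning 65 each, then 6 forever once detected.
Deviation value: 65(1−ρ^2)/(1−ρ) + 6ρ^2/(1−ρ); cooperation value: 43/(1−ρ).
IC: 43 ≥ 65(1−ρ^2) + 6ρ^2 = 65 − 59ρ^2.
So ρ^2 ≥ 22/59, giving ρ ≥ (22/59)^(1/2) ≈ 0.611.

0.611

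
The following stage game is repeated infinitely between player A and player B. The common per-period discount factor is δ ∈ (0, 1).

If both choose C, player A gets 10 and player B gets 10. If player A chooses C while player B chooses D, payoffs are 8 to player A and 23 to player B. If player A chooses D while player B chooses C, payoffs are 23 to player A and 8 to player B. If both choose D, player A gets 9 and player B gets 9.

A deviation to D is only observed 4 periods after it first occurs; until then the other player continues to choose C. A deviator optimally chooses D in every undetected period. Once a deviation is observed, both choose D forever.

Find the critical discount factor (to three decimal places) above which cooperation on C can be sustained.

0.982

A deviator earns 23 for 4 periods, then 9 forever; cooperating earns 10 forever. Multiplying the IC by (1−δ):
10 ≥ 23(1−δ^4) + 9δ^4, so 14·δ^4 ≥ 13 and δ^4 ≥ 13/14.
δ ≥ (13/14)^(1/4) ≈ 0.982.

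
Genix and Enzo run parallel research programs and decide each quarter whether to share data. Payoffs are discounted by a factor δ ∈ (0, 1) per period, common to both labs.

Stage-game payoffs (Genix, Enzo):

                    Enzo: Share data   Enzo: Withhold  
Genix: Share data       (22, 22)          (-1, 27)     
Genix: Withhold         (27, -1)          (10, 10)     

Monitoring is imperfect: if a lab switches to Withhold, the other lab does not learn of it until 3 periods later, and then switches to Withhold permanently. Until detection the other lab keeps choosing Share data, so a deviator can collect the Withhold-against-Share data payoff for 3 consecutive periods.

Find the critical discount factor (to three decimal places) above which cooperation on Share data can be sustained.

0.665

Deviating for the 3 undetected periods gains 27−22 = 5 per period over cooperation, then loses 22−10 = 12 per period forever once punishment starts.
Gain: 5(1 + δ + … + δ^2); loss: 12·δ^3/(1−δ).
No profitable deviation ⇔ 5(1−δ^3) ≤ 12·δ^3, i.e. δ^3 ≥ 5/(5+12) = 5/17.
Hence δ ≥ (5/17)^(1/3) ≈ 0.665.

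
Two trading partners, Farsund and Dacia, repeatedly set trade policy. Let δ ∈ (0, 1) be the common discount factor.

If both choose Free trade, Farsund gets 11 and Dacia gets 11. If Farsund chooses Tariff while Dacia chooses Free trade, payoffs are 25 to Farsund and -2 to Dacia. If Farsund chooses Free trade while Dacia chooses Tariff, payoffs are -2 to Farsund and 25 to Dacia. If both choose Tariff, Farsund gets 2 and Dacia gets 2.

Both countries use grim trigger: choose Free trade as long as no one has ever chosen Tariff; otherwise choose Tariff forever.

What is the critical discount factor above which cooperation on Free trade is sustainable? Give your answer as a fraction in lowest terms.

11/(1−δ) ≥ 25 + 2δ/(1−δ)
11 ≥ 25 − 23δ
δ ≥ 14/23.

14/23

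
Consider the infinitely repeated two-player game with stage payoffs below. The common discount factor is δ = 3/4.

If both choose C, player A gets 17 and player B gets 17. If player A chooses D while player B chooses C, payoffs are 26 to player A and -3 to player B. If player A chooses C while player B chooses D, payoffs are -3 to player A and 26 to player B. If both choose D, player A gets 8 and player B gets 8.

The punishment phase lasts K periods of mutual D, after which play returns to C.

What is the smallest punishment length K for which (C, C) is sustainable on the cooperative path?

2

No profitable deviation requires (17−8)(δ+…+δ^K) ≥ 26−17, i.e. δ+…+δ^K ≥ 1 ≈ 1.0000.
With δ = 3/4, the partial sums are K=1: 0.7500, K=2: 1.3125.
K = 2 is the first length at which the sum reaches 1.0000.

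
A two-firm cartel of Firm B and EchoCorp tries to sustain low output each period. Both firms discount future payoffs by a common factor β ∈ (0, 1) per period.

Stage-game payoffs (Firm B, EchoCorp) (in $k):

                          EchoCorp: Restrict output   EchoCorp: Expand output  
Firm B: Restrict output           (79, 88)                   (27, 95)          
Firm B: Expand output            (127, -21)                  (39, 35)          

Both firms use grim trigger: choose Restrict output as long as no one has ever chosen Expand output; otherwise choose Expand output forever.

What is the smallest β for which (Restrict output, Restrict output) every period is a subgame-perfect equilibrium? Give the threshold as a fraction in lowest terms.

6/11

Firm B: cooperation gives 79 each period; deviation gives 127 once then 39 forever.
  79/(1−β) ≥ 127 + 39β/(1−β) ⇒ β ≥ 48/88 = 6/11.
EchoCorp: cooperation gives 88 each period; deviation gives 95 once then 35 forever.
  β ≥ 7/60.
Both must hold, so the binding constraint is Firm B's: β ≥ 6/11.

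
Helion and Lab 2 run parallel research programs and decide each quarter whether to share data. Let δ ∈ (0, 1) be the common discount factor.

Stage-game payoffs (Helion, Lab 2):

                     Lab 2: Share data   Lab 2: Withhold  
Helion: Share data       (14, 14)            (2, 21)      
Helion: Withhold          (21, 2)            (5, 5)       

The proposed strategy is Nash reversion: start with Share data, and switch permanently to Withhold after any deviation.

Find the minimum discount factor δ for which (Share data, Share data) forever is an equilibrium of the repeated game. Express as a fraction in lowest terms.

7/16

Cooperation forever yields 14 each period: 14/(1−δ).
Deviating yields 21 once, then 5 forever: 21 + 5δ/(1−δ).
No profitable deviation requires 14/(1−δ) ≥ 21 + 5δ/(1−δ).
Multiplying by (1−δ): 14 ≥ 21(1−δ) + 5δ = 21 − 16δ.
So 16δ ≥ 7, i.e. δ ≥ 7/16.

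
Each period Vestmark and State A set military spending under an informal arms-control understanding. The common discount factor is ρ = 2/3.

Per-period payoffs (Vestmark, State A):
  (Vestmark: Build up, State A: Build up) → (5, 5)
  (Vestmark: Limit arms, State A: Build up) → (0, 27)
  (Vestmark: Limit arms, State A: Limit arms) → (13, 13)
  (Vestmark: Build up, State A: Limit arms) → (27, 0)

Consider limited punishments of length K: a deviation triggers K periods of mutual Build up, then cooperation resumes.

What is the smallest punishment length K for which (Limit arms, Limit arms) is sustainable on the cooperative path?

6

Need Σ_{k=1}^{K} ρ^k ≥ (27−13)/(13−5) = 1.7500 at ρ = 2/3.
At K = 5 the sum is 1.7366 < 1.7500; at K = 6 it is 1.8244 ≥ 1.7500.
So the minimum punishment length is K = 6.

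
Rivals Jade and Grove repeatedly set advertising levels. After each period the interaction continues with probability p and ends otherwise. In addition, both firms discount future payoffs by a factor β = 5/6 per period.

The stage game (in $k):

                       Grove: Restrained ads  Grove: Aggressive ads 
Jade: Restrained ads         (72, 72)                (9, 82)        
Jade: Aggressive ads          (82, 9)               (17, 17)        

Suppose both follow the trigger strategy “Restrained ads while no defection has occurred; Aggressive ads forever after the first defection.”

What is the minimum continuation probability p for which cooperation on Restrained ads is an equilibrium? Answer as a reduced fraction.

With continuation probability p and discount β, the effective per-period discount factor is βp.
Grim-trigger IC: βp ≥ (82−72)/(82−17) = 2/13.
So p ≥ (2/13)/(5/6) = 12/65.

12/65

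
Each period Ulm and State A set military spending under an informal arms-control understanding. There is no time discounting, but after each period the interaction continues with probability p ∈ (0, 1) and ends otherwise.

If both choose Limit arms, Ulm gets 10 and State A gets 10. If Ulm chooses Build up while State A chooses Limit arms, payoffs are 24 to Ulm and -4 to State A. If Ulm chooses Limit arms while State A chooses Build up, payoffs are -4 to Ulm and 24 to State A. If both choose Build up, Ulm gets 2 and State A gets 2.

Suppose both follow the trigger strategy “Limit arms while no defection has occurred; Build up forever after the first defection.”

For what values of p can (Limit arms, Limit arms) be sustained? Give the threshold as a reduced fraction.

With no time discounting, the continuation probability p plays the role of the discount factor.
Grim-trigger IC: 10/(1−p) ≥ 24 + 2p/(1−p) ⇒ p ≥ (24−10)/(24−2) = 7/11.

7/11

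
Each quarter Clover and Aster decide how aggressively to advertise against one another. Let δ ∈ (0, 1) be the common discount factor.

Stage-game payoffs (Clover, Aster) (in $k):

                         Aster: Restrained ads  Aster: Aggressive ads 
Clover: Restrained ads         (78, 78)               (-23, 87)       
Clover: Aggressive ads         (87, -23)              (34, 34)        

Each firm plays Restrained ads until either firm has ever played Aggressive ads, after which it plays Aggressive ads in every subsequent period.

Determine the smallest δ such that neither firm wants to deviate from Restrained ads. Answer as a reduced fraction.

Cooperation forever yields 78 each period: 78/(1−δ).
Deviating yields 87 once, then 34 forever: 87 + 34δ/(1−δ).
No profitable deviation requires 78/(1−δ) ≥ 87 + 34δ/(1−δ).
Multiplying by (1−δ): 78 ≥ 87(1−δ) + 34δ = 87 − 53δ.
So 53δ ≥ 9, i.e. δ ≥ 9/53.

9/53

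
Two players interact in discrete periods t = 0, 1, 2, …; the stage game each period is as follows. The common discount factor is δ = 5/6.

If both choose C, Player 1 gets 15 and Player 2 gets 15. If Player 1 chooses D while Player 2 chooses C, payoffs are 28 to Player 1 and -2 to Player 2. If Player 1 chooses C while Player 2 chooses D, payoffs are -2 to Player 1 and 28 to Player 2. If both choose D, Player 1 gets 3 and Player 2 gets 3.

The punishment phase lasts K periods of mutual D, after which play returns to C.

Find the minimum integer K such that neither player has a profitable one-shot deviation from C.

2

IC: δ(1−δ^K)/(1−δ) ≥ (28−15)/(15−3) = 13/12.
With δ = 5/6: need 1 − δ^K ≥ 13/12·(1−5/6)/(5/6), i.e. δ^K ≤ 0.7833.
Since (5/6)^1 = 0.8333 and (5/6)^2 = 0.6944, the smallest such K is 2.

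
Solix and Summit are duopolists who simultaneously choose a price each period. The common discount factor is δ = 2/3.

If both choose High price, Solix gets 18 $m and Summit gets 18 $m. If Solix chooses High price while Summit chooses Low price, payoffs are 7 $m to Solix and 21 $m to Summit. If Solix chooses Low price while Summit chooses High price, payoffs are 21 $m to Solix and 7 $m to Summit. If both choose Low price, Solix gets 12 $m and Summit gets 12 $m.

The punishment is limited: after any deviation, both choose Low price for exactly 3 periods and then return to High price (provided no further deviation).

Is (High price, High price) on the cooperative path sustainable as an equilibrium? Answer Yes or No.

A one-shot deviation gives 21 now, then 12 for 3 periods, then back to 18.
Gain from deviating: (21−18) today; loss: (18−12) in each of the next 3 periods.
No-deviation condition: (18−12)(δ+…+δ^3) ≥ 21−18, i.e. δ+…+δ^3 ≥ 1/2.
At δ = 2/3: δ+…+δ^3 = 1.4074 ≥ 0.5000.
So cooperation is sustainable.

Yes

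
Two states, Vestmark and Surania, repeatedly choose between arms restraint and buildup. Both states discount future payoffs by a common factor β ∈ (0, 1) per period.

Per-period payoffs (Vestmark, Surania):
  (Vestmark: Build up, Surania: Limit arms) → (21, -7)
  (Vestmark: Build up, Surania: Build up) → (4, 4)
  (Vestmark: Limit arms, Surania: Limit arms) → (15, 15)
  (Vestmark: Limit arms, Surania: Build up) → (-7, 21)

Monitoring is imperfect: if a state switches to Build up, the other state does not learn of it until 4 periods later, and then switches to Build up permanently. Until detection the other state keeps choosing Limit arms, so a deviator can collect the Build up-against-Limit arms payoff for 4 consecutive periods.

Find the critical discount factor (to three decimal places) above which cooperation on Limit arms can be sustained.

0.771

The best deviation is to choose Build up for all 4 undetected periods, earning 21 each, then 4 forever once detected.
Deviation value: 21(1−β^4)/(1−β) + 4β^4/(1−β); cooperation value: 15/(1−β).
IC: 15 ≥ 21(1−β^4) + 4β^4 = 21 − 17β^4.
So β^4 ≥ 6/17, giving β ≥ (6/17)^(1/4) ≈ 0.771.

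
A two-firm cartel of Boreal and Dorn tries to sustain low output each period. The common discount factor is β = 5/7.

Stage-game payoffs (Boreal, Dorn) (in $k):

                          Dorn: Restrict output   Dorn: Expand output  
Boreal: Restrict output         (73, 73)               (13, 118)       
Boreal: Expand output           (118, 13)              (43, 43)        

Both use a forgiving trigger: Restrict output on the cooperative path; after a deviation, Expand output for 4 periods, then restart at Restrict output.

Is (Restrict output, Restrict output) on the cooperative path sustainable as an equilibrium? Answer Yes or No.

IC: β+…+β^4 ≥ (118−73)/(73−43) = 3/2.
At β = 5/7: partial sum = 1.8492 ≥ 1.5000. Cooperation sustainable.

Yes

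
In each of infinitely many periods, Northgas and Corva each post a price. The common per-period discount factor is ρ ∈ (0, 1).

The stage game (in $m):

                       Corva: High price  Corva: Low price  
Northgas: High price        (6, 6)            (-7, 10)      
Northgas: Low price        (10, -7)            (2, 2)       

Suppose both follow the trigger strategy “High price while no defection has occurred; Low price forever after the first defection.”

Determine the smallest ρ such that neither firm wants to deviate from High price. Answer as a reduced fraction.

1/2

6/(1−ρ) ≥ 10 + 2ρ/(1−ρ)
6 ≥ 10 − 8ρ
ρ ≥ 4/8 = 1/2.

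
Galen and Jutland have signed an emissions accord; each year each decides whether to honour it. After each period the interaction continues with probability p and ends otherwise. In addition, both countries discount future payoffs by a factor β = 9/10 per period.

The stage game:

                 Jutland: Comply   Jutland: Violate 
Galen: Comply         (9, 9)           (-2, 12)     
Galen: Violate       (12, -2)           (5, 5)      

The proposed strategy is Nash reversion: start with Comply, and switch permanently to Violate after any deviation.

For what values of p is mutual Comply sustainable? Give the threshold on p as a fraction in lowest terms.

Expected continuation weight on next period's payoff is β·p = 9/10·p, which plays the role of the discount factor.
Cooperation requires 9/10·p ≥ (12−9)/(12−5) = 3/7, hence p ≥ 10/21.

10/21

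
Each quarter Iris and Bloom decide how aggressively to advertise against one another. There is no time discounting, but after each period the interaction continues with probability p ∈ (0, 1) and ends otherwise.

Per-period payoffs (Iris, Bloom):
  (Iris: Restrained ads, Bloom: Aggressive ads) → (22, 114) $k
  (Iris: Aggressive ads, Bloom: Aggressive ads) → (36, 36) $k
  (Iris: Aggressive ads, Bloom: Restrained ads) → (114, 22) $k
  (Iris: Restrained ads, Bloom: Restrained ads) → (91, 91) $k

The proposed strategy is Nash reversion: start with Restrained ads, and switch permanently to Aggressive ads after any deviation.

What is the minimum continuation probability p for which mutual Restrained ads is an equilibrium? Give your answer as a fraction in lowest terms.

With no time discounting, the continuation probability p plays the role of the discount factor.
Grim-trigger IC: 91/(1−p) ≥ 114 + 36p/(1−p) ⇒ p ≥ (114−91)/(114−36) = 23/78.

23/78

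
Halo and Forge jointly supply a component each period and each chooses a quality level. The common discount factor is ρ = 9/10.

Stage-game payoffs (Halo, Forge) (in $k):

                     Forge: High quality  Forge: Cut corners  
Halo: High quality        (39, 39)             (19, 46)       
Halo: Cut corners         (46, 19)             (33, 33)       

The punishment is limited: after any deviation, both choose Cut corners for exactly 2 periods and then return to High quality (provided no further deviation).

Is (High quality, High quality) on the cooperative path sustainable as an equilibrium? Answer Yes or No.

IC: ρ+…+ρ^2 ≥ (46−39)/(39−33) = 7/6.
At ρ = 9/10: partial sum = 1.7100 ≥ 1.1667. Cooperation sustainable.

Yes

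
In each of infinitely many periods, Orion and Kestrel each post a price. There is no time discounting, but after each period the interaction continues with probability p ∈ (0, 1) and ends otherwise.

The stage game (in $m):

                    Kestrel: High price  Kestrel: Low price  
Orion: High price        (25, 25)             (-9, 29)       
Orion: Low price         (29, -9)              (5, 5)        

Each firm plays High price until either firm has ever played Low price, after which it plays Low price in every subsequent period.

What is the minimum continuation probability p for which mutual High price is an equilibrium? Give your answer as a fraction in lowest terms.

1/6

Expected cooperation value is 25 + p·25 + p²·25 + … = 25/(1−p); deviation gives 29 + p·5/(1−p).
25 ≥ 29(1−p) + 5p ⇒ 24p ≥ 4 ⇒ p ≥ 4/24 = 1/6.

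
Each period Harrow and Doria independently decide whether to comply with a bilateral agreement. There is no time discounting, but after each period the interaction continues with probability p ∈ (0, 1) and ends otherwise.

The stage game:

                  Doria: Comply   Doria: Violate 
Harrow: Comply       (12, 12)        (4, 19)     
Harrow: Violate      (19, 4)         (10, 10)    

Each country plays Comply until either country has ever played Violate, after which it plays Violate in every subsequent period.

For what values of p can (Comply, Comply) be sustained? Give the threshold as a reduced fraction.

Expected cooperation value is 12 + p·12 + p²·12 + … = 12/(1−p); deviation gives 19 + p·10/(1−p).
12 ≥ 19(1−p) + 10p ⇒ 9p ≥ 7 ⇒ p ≥ 7/9.

7/9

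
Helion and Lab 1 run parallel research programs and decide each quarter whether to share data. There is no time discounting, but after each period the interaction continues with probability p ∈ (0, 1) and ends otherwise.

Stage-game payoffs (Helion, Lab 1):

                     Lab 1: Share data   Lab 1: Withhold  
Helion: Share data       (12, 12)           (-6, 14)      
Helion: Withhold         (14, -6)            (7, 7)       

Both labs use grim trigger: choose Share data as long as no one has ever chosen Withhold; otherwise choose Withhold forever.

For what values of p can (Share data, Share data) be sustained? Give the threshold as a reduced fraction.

Expected cooperation value is 12 + p·12 + p²·12 + … = 12/(1−p); deviation gives 14 + p·7/(1−p).
12 ≥ 14(1−p) + 7p ⇒ 7p ≥ 2 ⇒ p ≥ 2/7.

2/7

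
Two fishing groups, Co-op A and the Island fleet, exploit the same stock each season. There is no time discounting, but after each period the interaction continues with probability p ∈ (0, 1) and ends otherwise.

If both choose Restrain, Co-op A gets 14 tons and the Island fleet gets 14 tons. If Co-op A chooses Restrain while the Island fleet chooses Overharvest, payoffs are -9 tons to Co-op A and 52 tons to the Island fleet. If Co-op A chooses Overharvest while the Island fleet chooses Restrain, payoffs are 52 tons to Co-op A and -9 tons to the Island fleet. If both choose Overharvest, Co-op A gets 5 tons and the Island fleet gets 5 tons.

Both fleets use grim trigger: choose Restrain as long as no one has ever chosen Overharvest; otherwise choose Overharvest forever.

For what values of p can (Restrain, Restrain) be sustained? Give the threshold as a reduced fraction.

38/47

Expected cooperation value is 14 + p·14 + p²·14 + … = 14/(1−p); deviation gives 52 + p·5/(1−p).
14 ≥ 52(1−p) + 5p ⇒ 47p ≥ 38 ⇒ p ≥ 38/47.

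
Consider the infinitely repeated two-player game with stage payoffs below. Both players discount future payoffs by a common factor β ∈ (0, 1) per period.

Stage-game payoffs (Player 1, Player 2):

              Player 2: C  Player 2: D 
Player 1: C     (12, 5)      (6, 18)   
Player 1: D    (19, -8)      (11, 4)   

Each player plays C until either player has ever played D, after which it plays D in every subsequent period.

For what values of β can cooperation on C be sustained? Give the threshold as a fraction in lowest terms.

For Player 1: deviation gain 19−12 = 7, per-period punishment loss 12−11 = 1. IC gives β ≥ 7/8.
For Player 2: gain 13, loss 1 per period, so β ≥ 13/14.
The tighter constraint is Player 2's, so cooperation needs β ≥ 13/14.

13/14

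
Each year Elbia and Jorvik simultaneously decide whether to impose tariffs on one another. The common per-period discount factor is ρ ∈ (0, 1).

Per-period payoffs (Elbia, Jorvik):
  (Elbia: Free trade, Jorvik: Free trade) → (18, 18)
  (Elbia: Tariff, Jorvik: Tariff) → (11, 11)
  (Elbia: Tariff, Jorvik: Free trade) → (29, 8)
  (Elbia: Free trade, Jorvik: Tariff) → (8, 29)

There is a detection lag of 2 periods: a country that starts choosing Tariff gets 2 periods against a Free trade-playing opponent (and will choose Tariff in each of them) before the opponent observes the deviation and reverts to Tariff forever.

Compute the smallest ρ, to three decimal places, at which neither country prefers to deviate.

0.782

The best deviation is to choose Tariff for all 2 undetected periods, earning 29 each, then 11 forever once detected.
Deviation value: 29(1−ρ^2)/(1−ρ) + 11ρ^2/(1−ρ); cooperation value: 18/(1−ρ).
IC: 18 ≥ 29(1−ρ^2) + 11ρ^2 = 29 − 18ρ^2.
So ρ^2 ≥ 11/18, giving ρ ≥ (11/18)^(1/2) ≈ 0.782.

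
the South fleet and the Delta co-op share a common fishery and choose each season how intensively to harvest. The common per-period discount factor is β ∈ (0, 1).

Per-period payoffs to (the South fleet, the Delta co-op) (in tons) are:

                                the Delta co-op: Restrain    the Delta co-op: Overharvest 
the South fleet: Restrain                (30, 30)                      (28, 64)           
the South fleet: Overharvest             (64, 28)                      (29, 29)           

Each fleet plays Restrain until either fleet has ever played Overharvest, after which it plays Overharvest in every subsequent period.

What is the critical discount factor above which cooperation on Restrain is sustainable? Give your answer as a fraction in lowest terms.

34/35

30/(1−β) ≥ 64 + 29β/(1−β)
30 ≥ 64 − 35β
β ≥ 34/35.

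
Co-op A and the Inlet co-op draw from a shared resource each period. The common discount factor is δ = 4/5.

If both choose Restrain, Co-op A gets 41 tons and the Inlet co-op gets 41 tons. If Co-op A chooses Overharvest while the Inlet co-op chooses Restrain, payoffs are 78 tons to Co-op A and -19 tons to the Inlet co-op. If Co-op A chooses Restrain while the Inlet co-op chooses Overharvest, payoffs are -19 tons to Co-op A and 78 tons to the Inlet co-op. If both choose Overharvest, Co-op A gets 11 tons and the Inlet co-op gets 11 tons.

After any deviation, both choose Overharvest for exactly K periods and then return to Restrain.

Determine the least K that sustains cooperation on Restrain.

2

IC: δ(1−δ^K)/(1−δ) ≥ (78−41)/(41−11) = 37/30.
With δ = 4/5: need 1 − δ^K ≥ 37/30·(1−4/5)/(4/5), i.e. δ^K ≤ 0.6917.
Since (4/5)^1 = 0.8000 and (4/5)^2 = 0.6400, the smallest such K is 2.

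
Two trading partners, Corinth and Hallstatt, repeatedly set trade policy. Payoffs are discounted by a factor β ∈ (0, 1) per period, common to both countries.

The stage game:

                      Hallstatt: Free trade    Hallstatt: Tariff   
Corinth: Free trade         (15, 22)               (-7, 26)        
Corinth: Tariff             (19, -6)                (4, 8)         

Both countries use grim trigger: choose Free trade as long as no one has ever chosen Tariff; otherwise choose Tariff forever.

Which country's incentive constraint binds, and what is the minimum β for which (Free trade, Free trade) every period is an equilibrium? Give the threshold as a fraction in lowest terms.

For Corinth: deviation gain 19−15 = 4, per-period punishment loss 15−4 = 11. IC gives β ≥ 4/15.
For Hallstatt: gain 4, loss 14 per period, so β ≥ 4/18 = 2/9.
The tighter constraint is Corinth's, so cooperation needs β ≥ 4/15.

Corinth; β ≥ 4/15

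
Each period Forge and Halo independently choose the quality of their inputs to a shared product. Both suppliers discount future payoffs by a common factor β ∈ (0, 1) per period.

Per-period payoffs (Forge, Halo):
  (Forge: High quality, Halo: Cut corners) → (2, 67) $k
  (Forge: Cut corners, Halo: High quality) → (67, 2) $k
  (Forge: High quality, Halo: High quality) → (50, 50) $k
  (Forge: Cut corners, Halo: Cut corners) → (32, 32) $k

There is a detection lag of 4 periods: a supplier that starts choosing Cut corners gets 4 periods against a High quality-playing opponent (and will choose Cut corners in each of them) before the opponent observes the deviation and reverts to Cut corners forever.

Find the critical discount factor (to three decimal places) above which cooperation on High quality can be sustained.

The best deviation is to choose Cut corners for all 4 undetected periods, earning 67 each, then 32 forever once detected.
Deviation value: 67(1−β^4)/(1−β) + 32β^4/(1−β); cooperation value: 50/(1−β).
IC: 50 ≥ 67(1−β^4) + 32β^4 = 67 − 35β^4.
So β^4 ≥ 17/35, giving β ≥ (17/35)^(1/4) ≈ 0.835.

0.835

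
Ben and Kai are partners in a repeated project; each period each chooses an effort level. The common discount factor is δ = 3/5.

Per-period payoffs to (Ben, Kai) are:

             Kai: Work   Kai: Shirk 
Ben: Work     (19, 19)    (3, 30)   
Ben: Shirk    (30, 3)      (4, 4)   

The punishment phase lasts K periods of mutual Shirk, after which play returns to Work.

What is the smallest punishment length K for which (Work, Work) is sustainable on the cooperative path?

IC: δ(1−δ^K)/(1−δ) ≥ (30−19)/(19−4) = 11/15.
With δ = 3/5: need 1 − δ^K ≥ 11/15·(1−3/5)/(3/5), i.e. δ^K ≤ 0.5111.
Since (3/5)^1 = 0.6000 and (3/5)^2 = 0.3600, the smallest such K is 2.

2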